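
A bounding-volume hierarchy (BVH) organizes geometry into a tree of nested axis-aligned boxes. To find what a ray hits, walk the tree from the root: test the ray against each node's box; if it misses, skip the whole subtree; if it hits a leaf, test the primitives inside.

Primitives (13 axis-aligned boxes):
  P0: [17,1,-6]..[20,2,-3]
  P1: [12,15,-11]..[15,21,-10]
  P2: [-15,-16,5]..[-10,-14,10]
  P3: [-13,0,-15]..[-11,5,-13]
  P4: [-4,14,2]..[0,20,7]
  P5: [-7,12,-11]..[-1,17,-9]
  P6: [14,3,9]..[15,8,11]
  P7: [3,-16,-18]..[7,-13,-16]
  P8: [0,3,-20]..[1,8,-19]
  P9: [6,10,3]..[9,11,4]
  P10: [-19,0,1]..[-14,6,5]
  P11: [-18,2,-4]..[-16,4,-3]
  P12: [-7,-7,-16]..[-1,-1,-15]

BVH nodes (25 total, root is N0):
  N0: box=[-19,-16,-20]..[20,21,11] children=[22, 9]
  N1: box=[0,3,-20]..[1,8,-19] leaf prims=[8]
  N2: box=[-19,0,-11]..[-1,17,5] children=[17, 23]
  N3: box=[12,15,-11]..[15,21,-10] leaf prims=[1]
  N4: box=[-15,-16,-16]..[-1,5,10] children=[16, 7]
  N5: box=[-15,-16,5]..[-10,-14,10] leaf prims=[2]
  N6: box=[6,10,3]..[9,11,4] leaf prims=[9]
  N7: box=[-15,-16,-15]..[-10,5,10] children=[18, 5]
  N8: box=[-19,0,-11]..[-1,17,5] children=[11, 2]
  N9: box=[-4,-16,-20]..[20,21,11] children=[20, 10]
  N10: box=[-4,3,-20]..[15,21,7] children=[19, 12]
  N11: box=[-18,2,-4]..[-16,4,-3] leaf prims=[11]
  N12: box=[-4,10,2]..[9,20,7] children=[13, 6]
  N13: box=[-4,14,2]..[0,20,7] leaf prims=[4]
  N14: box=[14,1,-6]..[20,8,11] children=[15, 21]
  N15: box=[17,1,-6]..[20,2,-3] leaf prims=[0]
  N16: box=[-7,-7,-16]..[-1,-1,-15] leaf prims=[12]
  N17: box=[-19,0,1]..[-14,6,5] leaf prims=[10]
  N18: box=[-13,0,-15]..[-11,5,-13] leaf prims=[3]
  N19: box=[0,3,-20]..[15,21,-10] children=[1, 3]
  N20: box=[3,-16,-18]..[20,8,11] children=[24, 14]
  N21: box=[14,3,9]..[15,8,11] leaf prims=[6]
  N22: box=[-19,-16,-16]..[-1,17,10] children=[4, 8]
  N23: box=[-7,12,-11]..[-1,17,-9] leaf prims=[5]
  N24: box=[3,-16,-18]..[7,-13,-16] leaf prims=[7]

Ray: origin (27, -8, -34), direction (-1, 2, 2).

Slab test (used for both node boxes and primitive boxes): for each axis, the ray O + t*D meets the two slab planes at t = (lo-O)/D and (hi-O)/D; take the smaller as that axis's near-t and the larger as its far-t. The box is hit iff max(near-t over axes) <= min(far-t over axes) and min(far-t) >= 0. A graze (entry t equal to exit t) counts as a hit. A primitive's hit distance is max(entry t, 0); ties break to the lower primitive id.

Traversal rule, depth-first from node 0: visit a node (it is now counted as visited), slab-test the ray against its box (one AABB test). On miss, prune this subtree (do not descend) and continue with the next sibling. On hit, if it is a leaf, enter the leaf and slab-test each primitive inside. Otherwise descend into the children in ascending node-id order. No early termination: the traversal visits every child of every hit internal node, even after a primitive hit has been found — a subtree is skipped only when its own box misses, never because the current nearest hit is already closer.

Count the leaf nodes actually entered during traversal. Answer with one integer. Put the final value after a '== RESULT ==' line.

Trace the traversal:
N0 x:[7,46] y:[-4,29/2] z:[7,45/2] -> hit [7,29/2], descend [9, 22]
  N9 x:[7,31] y:[-4,29/2] z:[7,45/2] -> hit [7,29/2], descend [10, 20]
    N10 x:[12,31] y:[11/2,29/2] z:[7,41/2] -> hit [12,29/2], descend [12, 19]
      N12 x:[18,31] y:[9,14] z:[18,41/2] -> miss, prune
      N19 x:[12,27] y:[11/2,29/2] z:[7,12] -> hit [12,12], descend [1, 3]
        N1 x:[26,27] y:[11/2,8] z:[7,15/2] -> miss, prune
        N3 x:[12,15] y:[23/2,29/2] z:[23/2,12] -> hit [12,12] leaf, test {P1@t=12}
    N20 x:[7,24] y:[-4,8] z:[8,45/2] -> hit [8,8], descend [14, 24]
      N14 x:[7,13] y:[9/2,8] z:[14,45/2] -> miss, prune
      N24 x:[20,24] y:[-4,-5/2] z:[8,9] -> miss, prune
  N22 x:[28,46] y:[-4,25/2] z:[9,22] -> miss, prune

order=[0, 9, 10, 12, 19, 1, 3, 20, 14, 24, 22]  |boxes|=11  |leaves|=1  hit=P1

== RESULT ==
1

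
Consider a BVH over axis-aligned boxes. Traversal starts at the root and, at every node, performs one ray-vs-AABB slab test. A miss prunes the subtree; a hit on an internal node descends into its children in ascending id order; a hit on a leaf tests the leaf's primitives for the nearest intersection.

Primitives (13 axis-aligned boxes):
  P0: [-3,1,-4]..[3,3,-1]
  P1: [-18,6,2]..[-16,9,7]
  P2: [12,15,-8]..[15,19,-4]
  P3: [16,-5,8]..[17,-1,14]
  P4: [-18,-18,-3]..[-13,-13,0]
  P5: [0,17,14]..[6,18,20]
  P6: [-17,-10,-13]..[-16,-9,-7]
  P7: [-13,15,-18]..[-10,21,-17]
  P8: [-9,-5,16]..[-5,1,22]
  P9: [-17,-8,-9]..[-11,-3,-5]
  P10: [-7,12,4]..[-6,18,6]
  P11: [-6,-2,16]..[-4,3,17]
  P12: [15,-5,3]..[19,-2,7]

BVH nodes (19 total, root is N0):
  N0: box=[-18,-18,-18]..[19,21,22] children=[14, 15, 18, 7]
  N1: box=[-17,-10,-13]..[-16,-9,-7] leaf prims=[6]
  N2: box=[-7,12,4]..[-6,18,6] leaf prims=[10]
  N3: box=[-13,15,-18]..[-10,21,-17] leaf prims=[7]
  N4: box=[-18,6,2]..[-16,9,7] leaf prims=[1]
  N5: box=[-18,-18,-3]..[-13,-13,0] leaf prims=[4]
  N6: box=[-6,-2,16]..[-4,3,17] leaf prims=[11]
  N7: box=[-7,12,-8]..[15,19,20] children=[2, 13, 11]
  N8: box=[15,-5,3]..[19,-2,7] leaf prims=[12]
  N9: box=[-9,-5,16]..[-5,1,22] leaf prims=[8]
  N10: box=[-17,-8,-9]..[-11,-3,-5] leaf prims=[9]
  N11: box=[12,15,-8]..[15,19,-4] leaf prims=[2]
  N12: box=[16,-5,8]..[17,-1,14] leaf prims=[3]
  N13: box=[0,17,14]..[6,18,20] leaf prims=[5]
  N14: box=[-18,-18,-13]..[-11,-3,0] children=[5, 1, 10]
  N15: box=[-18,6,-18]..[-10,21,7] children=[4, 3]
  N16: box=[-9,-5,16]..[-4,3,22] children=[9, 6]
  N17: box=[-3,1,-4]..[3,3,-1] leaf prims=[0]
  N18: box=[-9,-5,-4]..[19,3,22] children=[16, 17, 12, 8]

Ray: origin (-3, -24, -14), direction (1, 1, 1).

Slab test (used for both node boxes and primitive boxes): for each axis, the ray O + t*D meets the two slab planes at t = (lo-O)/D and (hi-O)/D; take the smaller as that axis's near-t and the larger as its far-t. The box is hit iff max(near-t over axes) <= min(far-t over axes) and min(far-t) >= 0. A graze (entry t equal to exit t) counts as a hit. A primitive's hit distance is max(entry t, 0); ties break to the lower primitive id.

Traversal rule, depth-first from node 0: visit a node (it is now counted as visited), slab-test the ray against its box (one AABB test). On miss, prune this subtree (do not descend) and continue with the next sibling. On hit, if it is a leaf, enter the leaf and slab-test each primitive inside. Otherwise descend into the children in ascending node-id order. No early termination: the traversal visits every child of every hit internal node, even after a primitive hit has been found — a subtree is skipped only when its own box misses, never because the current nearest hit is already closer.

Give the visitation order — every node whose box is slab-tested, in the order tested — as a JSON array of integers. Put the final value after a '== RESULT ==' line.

Traverse from the root:
N0 x:[-15,22] y:[6,45] z:[-4,36] -> hit [6,22], descend [7, 14, 15, 18]
  N7 x:[-4,18] y:[36,43] z:[6,34] -> miss, prune
  N14 x:[-15,-8] y:[6,21] z:[1,14] -> miss, prune
  N15 x:[-15,-7] y:[30,45] z:[-4,21] -> miss, prune
  N18 x:[-6,22] y:[19,27] z:[10,36] -> hit [19,22], descend [8, 12, 16, 17]
    N8 x:[18,22] y:[19,22] z:[17,21] -> hit [19,21] leaf, test {P12@t=19}
    N12 x:[19,20] y:[19,23] z:[22,28] -> miss, prune
    N16 x:[-6,-1] y:[19,27] z:[30,36] -> miss, prune
    N17 x:[0,6] y:[25,27] z:[10,13] -> miss, prune

9 AABB tests over nodes [0, 7, 14, 15, 18, 8, 12, 16, 17]; 1 leaf entered; closest P12.

== RESULT ==
[0, 7, 14, 15, 18, 8, 12, 16, 17]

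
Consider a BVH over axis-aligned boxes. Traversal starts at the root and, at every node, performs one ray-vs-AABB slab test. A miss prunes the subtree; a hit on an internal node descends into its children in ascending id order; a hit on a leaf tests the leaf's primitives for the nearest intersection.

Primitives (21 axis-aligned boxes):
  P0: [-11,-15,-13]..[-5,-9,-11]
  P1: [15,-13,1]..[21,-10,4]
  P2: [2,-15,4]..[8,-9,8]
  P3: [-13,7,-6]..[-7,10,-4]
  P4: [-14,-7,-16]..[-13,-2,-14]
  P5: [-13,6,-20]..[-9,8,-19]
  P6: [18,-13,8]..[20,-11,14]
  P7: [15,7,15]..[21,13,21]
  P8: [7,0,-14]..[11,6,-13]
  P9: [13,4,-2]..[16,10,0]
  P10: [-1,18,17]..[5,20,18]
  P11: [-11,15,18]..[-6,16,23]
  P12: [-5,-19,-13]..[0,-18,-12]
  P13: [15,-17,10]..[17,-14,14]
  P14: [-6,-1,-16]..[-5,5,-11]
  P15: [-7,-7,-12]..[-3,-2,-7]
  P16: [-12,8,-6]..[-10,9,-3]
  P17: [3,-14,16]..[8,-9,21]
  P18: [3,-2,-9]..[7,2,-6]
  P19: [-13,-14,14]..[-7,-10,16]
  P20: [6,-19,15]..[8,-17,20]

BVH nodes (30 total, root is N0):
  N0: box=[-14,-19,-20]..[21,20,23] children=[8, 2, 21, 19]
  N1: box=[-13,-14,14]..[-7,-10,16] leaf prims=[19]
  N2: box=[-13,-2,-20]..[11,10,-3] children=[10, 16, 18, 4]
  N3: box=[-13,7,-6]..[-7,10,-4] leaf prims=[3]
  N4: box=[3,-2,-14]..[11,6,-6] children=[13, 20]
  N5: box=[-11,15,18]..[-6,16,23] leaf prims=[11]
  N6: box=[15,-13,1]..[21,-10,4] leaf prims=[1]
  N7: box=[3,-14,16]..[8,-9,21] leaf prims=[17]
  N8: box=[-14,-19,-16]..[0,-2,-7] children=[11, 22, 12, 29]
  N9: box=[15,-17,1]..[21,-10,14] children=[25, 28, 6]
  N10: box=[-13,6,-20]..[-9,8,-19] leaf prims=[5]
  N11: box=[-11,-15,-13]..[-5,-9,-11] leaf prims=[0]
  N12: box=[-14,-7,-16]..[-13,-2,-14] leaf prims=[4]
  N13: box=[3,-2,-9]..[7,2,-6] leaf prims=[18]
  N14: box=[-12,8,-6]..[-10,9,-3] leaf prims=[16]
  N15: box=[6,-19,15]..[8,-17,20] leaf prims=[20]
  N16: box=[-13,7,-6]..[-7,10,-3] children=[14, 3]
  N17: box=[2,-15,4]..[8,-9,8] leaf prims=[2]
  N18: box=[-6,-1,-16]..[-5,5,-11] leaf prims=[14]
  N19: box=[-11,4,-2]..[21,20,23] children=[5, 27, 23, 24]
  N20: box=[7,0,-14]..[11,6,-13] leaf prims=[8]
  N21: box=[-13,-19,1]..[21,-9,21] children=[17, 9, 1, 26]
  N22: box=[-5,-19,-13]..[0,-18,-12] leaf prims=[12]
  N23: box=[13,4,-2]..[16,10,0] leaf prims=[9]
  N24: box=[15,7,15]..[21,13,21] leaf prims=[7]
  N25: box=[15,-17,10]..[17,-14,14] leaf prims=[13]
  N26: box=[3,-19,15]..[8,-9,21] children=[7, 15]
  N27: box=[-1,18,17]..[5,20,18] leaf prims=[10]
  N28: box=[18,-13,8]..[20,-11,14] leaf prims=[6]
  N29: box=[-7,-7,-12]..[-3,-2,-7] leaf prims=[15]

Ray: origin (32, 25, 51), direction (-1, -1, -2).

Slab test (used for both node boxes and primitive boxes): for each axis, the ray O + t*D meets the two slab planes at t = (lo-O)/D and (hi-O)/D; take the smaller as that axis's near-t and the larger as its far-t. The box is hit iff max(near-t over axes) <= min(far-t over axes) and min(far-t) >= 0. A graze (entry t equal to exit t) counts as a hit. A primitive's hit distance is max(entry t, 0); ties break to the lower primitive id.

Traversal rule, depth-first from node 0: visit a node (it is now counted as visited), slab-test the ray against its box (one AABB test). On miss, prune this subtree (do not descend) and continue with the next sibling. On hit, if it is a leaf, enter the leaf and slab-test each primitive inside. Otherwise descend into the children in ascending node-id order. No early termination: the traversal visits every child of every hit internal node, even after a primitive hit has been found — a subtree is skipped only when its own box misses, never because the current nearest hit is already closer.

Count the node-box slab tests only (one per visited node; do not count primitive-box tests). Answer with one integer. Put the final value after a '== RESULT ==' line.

Walk:
N0 x:[11,46] y:[5,44] z:[14,71/2] -> hit [14,71/2], descend [2, 8, 19, 21]
  N2 x:[21,45] y:[15,27] z:[27,71/2] -> hit [27,27], descend [4, 10, 16, 18]
    N4 x:[21,29] y:[19,27] z:[57/2,65/2] -> miss, prune
    N10 x:[41,45] y:[17,19] z:[35,71/2] -> miss, prune
    N16 x:[39,45] y:[15,18] z:[27,57/2] -> miss, prune
    N18 x:[37,38] y:[20,26] z:[31,67/2] -> miss, prune
  N8 x:[32,46] y:[27,44] z:[29,67/2] -> hit [32,67/2], descend [11, 12, 22, 29]
    N11 x:[37,43] y:[34,40] z:[31,32] -> miss, prune
    N12 x:[45,46] y:[27,32] z:[65/2,67/2] -> miss, prune
    N22 x:[32,37] y:[43,44] z:[63/2,32] -> miss, prune
    N29 x:[35,39] y:[27,32] z:[29,63/2] -> miss, prune
  N19 x:[11,43] y:[5,21] z:[14,53/2] -> hit [14,21], descend [5, 23, 24, 27]
    N5 x:[38,43] y:[9,10] z:[14,33/2] -> miss, prune
    N23 x:[16,19] y:[15,21] z:[51/2,53/2] -> miss, prune
    N24 x:[11,17] y:[12,18] z:[15,18] -> hit [15,17] leaf, test {P7@t=15}
    N27 x:[27,33] y:[5,7] z:[33/2,17] -> miss, prune
  N21 x:[11,45] y:[34,44] z:[15,25] -> miss, prune

Summary -> nodes [0, 2, 4, 10, 16, 18, 8, 11, 12, 22, 29, 19, 5, 23, 24, 27, 21]; box-tests=17; leaf-entries=1; first=P7

== RESULT ==
17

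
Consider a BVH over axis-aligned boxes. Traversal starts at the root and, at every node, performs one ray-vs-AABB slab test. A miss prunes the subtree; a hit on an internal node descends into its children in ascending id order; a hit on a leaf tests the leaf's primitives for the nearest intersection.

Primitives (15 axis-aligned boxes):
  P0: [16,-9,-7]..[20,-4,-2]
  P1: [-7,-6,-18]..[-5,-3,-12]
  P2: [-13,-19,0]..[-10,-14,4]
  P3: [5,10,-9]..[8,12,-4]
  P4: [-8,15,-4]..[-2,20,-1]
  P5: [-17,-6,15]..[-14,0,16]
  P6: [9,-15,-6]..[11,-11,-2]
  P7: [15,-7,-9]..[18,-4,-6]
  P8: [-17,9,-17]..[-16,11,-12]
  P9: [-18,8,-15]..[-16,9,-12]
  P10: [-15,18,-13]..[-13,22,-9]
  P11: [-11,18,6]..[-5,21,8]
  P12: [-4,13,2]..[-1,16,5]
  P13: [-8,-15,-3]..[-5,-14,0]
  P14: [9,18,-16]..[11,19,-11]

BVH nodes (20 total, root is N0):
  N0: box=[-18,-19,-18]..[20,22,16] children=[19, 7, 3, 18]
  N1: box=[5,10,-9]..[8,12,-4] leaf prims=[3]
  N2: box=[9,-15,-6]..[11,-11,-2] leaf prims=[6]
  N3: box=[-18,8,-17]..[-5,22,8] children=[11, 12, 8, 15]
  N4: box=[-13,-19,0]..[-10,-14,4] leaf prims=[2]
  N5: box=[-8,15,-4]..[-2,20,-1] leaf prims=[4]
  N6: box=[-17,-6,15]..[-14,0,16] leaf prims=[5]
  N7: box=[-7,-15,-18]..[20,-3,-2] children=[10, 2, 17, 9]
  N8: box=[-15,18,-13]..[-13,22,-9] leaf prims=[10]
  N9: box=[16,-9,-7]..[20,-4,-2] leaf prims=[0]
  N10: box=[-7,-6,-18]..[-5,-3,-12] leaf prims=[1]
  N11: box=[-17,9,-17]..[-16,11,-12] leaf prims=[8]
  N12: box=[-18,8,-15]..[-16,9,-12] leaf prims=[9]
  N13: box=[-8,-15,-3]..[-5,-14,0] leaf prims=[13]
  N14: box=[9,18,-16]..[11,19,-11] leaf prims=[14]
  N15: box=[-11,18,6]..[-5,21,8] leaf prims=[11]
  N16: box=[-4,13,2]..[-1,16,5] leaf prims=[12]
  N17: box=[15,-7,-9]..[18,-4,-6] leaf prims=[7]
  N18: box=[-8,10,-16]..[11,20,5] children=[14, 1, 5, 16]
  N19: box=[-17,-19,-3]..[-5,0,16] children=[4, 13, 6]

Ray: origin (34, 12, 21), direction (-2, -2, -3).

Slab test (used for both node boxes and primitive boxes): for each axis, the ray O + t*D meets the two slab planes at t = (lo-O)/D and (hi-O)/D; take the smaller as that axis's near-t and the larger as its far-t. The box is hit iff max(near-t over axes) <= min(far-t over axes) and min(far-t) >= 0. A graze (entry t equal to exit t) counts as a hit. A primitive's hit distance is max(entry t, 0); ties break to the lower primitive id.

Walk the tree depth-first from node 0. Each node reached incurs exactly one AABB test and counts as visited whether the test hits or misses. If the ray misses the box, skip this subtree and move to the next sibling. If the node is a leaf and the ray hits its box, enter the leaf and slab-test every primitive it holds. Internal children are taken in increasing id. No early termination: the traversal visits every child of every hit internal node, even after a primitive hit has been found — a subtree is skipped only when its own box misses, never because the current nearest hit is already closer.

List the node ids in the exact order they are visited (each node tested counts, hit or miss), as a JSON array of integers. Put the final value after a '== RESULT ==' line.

Traverse from the root:
N0 x:[7,26] y:[-5,31/2] z:[5/3,13] -> hit [7,13], descend [3, 7, 18, 19]
  N3 x:[39/2,26] y:[-5,2] z:[13/3,38/3] -> miss, prune
  N7 x:[7,41/2] y:[15/2,27/2] z:[23/3,13] -> hit [23/3,13], descend [2, 9, 10, 17]
    N2 x:[23/2,25/2] y:[23/2,27/2] z:[23/3,9] -> miss, prune
    N9 x:[7,9] y:[8,21/2] z:[23/3,28/3] -> hit [8,9] leaf, test {P0@t=8}
    N10 x:[39/2,41/2] y:[15/2,9] z:[11,13] -> miss, prune
    N17 x:[8,19/2] y:[8,19/2] z:[9,10] -> hit [9,19/2] leaf, test {P7@t=9}
  N18 x:[23/2,21] y:[-4,1] z:[16/3,37/3] -> miss, prune
  N19 x:[39/2,51/2] y:[6,31/2] z:[5/3,8] -> miss, prune

Summary -> nodes [0, 3, 7, 2, 9, 10, 17, 18, 19]; box-tests=9; leaf-entries=2; first=P0

== RESULT ==
[0, 3, 7, 2, 9, 10, 17, 18, 19]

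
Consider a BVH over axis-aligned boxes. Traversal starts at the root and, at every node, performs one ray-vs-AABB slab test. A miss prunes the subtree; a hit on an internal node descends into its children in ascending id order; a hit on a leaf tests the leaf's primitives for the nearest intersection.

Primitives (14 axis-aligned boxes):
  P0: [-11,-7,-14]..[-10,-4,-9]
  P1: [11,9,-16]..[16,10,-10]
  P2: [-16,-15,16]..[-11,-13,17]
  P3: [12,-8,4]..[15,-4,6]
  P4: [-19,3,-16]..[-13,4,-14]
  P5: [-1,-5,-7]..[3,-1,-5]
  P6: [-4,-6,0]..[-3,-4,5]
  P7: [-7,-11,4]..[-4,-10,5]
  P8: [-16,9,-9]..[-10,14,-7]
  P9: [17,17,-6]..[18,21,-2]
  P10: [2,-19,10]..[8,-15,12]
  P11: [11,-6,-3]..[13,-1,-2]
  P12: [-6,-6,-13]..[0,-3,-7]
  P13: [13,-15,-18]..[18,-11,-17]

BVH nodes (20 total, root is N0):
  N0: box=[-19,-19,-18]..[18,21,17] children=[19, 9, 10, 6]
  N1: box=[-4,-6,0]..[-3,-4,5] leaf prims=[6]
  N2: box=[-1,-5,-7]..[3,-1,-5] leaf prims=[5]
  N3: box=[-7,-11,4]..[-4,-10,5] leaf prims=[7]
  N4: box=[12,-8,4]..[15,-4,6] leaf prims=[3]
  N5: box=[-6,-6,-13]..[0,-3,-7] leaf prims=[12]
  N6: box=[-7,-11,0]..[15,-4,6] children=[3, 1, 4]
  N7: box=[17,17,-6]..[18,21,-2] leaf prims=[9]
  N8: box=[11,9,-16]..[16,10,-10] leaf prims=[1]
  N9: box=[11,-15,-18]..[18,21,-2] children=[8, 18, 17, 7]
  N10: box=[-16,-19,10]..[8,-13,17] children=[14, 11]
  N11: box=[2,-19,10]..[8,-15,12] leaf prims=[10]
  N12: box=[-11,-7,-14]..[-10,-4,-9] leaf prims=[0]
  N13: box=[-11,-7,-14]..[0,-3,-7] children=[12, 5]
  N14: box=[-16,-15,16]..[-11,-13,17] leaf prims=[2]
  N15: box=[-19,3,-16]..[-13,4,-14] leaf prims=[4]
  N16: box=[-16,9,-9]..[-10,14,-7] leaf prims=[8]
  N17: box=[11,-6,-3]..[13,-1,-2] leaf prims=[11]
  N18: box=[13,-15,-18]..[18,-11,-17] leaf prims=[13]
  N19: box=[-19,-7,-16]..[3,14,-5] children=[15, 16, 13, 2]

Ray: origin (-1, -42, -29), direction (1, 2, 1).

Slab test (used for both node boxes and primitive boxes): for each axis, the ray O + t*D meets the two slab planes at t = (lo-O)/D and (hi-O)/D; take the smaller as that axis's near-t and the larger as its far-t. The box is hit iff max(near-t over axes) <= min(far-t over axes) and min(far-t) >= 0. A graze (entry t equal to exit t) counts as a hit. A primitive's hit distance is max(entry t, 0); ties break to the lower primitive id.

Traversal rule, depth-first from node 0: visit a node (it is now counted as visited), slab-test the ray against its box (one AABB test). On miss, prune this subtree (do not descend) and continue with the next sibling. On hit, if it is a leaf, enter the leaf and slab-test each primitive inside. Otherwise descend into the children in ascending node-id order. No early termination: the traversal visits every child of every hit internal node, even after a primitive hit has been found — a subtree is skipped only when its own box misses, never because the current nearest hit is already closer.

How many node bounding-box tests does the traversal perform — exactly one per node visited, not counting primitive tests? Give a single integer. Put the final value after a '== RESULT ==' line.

Traverse from the root:
N0 x:[-18,19] y:[23/2,63/2] z:[11,46] -> hit [23/2,19], descend [6, 9, 10, 19]
  N6 x:[-6,16] y:[31/2,19] z:[29,35] -> miss, prune
  N9 x:[12,19] y:[27/2,63/2] z:[11,27] -> hit [27/2,19], descend [7, 8, 17, 18]
    N7 x:[18,19] y:[59/2,63/2] z:[23,27] -> miss, prune
    N8 x:[12,17] y:[51/2,26] z:[13,19] -> miss, prune
    N17 x:[12,14] y:[18,41/2] z:[26,27] -> miss, prune
    N18 x:[14,19] y:[27/2,31/2] z:[11,12] -> miss, prune
  N10 x:[-15,9] y:[23/2,29/2] z:[39,46] -> miss, prune
  N19 x:[-18,4] y:[35/2,28] z:[13,24] -> miss, prune

Summary -> nodes [0, 6, 9, 7, 8, 17, 18, 10, 19]; box-tests=9; leaf-entries=0; first=miss

== RESULT ==
9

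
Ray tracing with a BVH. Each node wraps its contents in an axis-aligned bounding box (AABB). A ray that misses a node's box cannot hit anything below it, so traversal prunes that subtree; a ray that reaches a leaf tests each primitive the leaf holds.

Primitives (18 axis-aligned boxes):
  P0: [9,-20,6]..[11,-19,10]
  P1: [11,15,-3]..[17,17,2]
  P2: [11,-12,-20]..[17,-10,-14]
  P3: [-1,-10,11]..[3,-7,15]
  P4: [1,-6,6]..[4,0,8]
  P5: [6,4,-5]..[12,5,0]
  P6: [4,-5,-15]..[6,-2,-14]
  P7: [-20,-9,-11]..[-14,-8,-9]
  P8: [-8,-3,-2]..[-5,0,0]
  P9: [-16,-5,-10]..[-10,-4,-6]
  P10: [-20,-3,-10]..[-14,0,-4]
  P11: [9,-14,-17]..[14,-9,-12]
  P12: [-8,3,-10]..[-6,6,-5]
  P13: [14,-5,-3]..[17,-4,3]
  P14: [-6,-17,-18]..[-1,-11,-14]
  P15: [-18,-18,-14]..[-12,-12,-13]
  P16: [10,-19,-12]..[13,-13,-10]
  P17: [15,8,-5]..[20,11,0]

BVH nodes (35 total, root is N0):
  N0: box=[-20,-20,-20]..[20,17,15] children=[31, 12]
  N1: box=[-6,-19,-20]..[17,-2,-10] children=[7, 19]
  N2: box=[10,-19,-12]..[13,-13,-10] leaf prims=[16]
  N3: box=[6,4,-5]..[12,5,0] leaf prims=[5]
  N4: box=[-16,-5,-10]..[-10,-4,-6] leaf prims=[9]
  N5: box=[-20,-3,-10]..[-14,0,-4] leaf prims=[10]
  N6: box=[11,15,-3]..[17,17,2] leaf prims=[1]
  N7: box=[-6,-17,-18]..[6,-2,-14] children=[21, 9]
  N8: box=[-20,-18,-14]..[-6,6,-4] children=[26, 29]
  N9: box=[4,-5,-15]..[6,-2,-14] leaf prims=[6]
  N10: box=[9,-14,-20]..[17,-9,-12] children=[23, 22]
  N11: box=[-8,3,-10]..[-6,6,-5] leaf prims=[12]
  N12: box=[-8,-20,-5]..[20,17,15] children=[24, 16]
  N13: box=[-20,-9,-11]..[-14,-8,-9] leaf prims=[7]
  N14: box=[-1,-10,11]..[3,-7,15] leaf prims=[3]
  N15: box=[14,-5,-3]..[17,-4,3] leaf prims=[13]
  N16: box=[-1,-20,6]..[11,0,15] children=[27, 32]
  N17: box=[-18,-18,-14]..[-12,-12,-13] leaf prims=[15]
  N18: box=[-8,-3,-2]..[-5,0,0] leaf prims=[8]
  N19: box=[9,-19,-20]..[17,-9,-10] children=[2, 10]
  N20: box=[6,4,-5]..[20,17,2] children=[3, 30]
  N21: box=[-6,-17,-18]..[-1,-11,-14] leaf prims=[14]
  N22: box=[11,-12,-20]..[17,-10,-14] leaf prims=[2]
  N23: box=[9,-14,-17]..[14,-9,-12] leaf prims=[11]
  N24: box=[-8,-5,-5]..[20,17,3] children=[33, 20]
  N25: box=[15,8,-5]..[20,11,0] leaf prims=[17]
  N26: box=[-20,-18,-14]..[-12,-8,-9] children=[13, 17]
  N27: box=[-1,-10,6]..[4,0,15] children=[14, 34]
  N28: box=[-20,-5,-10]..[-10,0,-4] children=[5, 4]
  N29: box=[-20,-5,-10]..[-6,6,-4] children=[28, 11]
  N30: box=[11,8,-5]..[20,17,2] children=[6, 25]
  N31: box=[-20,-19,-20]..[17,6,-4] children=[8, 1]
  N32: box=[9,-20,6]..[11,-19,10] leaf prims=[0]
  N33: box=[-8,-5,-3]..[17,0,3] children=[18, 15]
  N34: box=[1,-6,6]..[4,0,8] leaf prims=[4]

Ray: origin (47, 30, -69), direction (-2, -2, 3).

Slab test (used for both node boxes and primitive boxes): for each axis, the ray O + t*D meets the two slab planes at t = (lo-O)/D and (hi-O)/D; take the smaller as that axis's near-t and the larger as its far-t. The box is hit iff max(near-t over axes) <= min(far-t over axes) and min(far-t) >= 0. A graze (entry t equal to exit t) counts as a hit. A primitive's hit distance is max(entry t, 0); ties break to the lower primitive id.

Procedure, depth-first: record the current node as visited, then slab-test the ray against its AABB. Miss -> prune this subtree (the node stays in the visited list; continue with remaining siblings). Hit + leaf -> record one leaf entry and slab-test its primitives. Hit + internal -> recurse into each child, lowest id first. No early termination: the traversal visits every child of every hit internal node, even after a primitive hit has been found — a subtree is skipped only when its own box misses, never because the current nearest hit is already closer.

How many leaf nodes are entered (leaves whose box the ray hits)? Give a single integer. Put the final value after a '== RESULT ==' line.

Traverse from the root:
N0 x:[27/2,67/2] y:[13/2,25] z:[49/3,28] -> hit [49/3,25], descend [12, 31]
  N12 x:[27/2,55/2] y:[13/2,25] z:[64/3,28] -> hit [64/3,25], descend [16, 24]
    N16 x:[18,24] y:[15,25] z:[25,28] -> miss, prune
    N24 x:[27/2,55/2] y:[13/2,35/2] z:[64/3,24] -> miss, prune
  N31 x:[15,67/2] y:[12,49/2] z:[49/3,65/3] -> hit [49/3,65/3], descend [1, 8]
    N1 x:[15,53/2] y:[16,49/2] z:[49/3,59/3] -> hit [49/3,59/3], descend [7, 19]
      N7 x:[41/2,53/2] y:[16,47/2] z:[17,55/3] -> miss, prune
      N19 x:[15,19] y:[39/2,49/2] z:[49/3,59/3] -> miss, prune
    N8 x:[53/2,67/2] y:[12,24] z:[55/3,65/3] -> miss, prune

Visited [0, 12, 16, 24, 31, 1, 7, 19, 8]. Tests: 9 box, 0 leaf. Nearest: miss.

== RESULT ==
0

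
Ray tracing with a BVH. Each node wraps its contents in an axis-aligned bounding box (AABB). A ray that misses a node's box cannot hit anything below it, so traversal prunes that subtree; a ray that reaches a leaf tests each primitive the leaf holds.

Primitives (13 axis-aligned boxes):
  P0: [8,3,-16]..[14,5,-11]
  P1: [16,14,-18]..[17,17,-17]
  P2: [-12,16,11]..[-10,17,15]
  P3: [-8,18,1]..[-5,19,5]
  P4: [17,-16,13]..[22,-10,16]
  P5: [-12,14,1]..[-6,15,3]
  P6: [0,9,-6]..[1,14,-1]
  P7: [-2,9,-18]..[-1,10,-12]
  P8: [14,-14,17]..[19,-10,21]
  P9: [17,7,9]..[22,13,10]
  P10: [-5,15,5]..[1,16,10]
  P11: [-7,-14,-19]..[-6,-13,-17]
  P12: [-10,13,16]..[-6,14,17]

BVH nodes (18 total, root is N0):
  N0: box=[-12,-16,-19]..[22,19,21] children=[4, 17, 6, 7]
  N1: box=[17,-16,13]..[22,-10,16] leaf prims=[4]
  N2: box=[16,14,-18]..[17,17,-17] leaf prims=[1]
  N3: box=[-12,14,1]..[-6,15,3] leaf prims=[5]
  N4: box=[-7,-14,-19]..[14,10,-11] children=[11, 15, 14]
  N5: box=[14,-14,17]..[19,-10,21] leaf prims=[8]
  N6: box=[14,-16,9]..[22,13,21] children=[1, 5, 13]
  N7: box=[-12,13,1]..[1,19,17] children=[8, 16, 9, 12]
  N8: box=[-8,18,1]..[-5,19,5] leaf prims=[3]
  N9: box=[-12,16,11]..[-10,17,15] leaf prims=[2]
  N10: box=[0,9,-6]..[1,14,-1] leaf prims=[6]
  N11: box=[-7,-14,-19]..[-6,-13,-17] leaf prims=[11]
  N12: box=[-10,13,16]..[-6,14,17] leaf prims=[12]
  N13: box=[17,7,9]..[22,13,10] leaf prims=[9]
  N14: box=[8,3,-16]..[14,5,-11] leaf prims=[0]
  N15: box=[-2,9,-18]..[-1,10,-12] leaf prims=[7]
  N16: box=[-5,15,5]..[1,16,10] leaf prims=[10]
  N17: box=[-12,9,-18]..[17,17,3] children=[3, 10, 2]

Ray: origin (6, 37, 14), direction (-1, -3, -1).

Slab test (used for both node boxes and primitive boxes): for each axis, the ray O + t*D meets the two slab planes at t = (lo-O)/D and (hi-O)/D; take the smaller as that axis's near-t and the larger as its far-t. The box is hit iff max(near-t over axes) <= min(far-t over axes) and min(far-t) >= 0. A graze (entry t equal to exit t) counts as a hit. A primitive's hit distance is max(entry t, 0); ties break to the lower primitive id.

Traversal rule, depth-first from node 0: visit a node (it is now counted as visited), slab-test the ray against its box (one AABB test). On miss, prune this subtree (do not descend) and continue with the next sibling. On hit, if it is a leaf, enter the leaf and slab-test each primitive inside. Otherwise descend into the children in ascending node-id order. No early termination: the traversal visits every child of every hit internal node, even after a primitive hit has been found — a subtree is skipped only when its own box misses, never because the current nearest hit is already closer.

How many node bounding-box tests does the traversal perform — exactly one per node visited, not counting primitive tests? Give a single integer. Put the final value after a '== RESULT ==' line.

Walk:
N0 x:[-16,18] y:[6,53/3] z:[-7,33] -> hit [6,53/3], descend [4, 6, 7, 17]
  N4 x:[-8,13] y:[9,17] z:[25,33] -> miss, prune
  N6 x:[-16,-8] y:[8,53/3] z:[-7,5] -> miss, prune
  N7 x:[5,18] y:[6,8] z:[-3,13] -> hit [6,8], descend [8, 9, 12, 16]
    N8 x:[11,14] y:[6,19/3] z:[9,13] -> miss, prune
    N9 x:[16,18] y:[20/3,7] z:[-1,3] -> miss, prune
    N12 x:[12,16] y:[23/3,8] z:[-3,-2] -> miss, prune
    N16 x:[5,11] y:[7,22/3] z:[4,9] -> hit [7,22/3] leaf, test {P10@t=7}
  N17 x:[-11,18] y:[20/3,28/3] z:[11,32] -> miss, prune

9 AABB tests over nodes [0, 4, 6, 7, 8, 9, 12, 16, 17]; 1 leaf entered; closest P10.

== RESULT ==
9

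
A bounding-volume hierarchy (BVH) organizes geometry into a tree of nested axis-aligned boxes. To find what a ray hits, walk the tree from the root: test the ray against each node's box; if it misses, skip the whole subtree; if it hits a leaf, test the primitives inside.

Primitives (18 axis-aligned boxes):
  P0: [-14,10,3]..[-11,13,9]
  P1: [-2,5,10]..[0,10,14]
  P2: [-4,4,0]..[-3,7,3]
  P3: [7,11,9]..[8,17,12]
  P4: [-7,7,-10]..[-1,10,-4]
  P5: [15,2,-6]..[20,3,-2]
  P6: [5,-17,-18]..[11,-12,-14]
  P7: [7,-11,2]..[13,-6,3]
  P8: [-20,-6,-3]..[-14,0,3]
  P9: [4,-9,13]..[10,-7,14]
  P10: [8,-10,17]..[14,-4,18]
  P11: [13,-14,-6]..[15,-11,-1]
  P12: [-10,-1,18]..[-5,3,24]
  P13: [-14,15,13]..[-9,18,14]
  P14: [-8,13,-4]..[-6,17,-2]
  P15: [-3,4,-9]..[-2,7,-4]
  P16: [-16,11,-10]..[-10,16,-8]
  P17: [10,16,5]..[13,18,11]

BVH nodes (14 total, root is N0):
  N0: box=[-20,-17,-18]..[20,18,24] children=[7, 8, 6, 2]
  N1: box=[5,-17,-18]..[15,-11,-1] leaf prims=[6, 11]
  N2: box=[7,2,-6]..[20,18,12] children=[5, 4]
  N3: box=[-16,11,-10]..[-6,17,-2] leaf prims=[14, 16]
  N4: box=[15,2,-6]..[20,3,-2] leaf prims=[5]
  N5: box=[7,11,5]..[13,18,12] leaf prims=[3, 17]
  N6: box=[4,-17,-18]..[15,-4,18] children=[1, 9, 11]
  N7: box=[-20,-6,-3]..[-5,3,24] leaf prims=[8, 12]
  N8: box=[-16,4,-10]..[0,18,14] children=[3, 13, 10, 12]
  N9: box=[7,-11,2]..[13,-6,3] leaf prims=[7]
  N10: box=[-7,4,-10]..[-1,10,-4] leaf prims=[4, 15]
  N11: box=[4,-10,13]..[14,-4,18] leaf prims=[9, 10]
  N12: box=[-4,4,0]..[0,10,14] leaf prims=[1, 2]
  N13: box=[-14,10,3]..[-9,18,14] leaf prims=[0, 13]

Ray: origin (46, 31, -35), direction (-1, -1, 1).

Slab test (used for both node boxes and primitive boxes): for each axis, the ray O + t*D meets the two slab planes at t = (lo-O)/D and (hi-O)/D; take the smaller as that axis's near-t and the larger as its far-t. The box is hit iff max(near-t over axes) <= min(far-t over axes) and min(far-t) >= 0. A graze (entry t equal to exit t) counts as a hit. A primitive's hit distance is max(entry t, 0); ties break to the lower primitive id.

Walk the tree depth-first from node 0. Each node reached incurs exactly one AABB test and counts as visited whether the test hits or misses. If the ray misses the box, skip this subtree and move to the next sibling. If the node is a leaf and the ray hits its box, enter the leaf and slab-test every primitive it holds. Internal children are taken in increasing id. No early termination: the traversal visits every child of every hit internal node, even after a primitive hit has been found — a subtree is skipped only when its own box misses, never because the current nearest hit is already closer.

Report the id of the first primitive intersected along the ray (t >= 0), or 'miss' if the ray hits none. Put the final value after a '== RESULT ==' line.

Walk:
N0 x:[26,66] y:[13,48] z:[17,59] -> hit [26,48], descend [2, 6, 7, 8]
  N2 x:[26,39] y:[13,29] z:[29,47] -> hit [29,29], descend [4, 5]
    N4 x:[26,31] y:[28,29] z:[29,33] -> hit [29,29] leaf, test {P5@t=29}
    N5 x:[33,39] y:[13,20] z:[40,47] -> miss, prune
  N6 x:[31,42] y:[35,48] z:[17,53] -> hit [35,42], descend [1, 9, 11]
    N1 x:[31,41] y:[42,48] z:[17,34] -> miss, prune
    N9 x:[33,39] y:[37,42] z:[37,38] -> hit [37,38] leaf, test {P7@t=37}
    N11 x:[32,42] y:[35,41] z:[48,53] -> miss, prune
  N7 x:[51,66] y:[28,37] z:[32,59] -> miss, prune
  N8 x:[46,62] y:[13,27] z:[25,49] -> miss, prune

order=[0, 2, 4, 5, 6, 1, 9, 11, 7, 8]  |boxes|=10  |leaves|=2  hit=P5

== RESULT ==
5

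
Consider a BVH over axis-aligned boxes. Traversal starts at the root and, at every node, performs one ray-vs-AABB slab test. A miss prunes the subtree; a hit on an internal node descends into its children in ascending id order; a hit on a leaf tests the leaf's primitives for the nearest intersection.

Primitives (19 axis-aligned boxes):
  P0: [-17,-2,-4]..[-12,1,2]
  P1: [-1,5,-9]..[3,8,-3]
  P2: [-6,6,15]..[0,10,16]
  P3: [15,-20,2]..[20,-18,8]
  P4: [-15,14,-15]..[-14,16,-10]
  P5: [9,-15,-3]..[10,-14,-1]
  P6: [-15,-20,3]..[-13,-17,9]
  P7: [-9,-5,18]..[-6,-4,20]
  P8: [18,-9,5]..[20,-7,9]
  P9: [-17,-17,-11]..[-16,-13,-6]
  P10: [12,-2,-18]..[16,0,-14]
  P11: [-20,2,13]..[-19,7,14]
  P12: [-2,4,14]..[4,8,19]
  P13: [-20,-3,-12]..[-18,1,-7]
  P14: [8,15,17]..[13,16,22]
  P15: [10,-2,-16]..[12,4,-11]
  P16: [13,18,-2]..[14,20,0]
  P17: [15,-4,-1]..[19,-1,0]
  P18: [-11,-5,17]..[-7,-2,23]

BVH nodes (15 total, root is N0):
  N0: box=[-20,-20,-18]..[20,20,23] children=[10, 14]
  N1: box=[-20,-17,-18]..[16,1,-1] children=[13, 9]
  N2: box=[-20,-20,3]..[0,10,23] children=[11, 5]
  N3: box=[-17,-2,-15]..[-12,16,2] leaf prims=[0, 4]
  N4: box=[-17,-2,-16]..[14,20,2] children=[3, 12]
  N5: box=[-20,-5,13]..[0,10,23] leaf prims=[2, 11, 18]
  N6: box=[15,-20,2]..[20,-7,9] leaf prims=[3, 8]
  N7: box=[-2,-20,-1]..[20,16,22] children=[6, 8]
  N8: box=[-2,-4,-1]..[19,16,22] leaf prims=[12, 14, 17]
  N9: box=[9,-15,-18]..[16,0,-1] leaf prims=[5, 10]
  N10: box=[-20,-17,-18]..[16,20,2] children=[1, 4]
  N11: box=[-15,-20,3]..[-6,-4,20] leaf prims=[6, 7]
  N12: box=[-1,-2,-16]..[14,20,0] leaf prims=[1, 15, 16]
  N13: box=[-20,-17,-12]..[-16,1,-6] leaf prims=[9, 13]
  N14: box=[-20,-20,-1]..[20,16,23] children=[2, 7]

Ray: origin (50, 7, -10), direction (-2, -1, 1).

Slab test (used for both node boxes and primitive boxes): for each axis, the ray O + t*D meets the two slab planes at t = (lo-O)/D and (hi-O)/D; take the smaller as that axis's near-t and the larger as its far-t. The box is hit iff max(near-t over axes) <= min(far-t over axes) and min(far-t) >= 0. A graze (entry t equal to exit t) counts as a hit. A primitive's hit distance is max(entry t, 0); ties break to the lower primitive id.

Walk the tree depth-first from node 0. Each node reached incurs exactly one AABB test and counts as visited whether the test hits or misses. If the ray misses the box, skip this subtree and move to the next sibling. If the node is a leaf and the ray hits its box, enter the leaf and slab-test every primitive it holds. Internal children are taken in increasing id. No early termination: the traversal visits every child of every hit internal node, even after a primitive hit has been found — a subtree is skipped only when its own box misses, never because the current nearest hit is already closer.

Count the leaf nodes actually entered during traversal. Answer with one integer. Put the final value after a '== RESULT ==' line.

Traverse from the root:
N0 x:[15,35] y:[-13,27] z:[-8,33] -> hit [15,27], descend [10, 14]
  N10 x:[17,35] y:[-13,24] z:[-8,12] -> miss, prune
  N14 x:[15,35] y:[-9,27] z:[9,33] -> hit [15,27], descend [2, 7]
    N2 x:[25,35] y:[-3,27] z:[13,33] -> hit [25,27], descend [5, 11]
      N5 x:[25,35] y:[-3,12] z:[23,33] -> miss, prune
      N11 x:[28,65/2] y:[11,27] z:[13,30] -> miss, prune
    N7 x:[15,26] y:[-9,27] z:[9,32] -> hit [15,26], descend [6, 8]
      N6 x:[15,35/2] y:[14,27] z:[12,19] -> hit [15,35/2] leaf, test {P3(miss), P8@t=15}
      N8 x:[31/2,26] y:[-9,11] z:[9,32] -> miss, prune

9 AABB tests over nodes [0, 10, 14, 2, 5, 11, 7, 6, 8]; 1 leaf entered; closest P8.

== RESULT ==
1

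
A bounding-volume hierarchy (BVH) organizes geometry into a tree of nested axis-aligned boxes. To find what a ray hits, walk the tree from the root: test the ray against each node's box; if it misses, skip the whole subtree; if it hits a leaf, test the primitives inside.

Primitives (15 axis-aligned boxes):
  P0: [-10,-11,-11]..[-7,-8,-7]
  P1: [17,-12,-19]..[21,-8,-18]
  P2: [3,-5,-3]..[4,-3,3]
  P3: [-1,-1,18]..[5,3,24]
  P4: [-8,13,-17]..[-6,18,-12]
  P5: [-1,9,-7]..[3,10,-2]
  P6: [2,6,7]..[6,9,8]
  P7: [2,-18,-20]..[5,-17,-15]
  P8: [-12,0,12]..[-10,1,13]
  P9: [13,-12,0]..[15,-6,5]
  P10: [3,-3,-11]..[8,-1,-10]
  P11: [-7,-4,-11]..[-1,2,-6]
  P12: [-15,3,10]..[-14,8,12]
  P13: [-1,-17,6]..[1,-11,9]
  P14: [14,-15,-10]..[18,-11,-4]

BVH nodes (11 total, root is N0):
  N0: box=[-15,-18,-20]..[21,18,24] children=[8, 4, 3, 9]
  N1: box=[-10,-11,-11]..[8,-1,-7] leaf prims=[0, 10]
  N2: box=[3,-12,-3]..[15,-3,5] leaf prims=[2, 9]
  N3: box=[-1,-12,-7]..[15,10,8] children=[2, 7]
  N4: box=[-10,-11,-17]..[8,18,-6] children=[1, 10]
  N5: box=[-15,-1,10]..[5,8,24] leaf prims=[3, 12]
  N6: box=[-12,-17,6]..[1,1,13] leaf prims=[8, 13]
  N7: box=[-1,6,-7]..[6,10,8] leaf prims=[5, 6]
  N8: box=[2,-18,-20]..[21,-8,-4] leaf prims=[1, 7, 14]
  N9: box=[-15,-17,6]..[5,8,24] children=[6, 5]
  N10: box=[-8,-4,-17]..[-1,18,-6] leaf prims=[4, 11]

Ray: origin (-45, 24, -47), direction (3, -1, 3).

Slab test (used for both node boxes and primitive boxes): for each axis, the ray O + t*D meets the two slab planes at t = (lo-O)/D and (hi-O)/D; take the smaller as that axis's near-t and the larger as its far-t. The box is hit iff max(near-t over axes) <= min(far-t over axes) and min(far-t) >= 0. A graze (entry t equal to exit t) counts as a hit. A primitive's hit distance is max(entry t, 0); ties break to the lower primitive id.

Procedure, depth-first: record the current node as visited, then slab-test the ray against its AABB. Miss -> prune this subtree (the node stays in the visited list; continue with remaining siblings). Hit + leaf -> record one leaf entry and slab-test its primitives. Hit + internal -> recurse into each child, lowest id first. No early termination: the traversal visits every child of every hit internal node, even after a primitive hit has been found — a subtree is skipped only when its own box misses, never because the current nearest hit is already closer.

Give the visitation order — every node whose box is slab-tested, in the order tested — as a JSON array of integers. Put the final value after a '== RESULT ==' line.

Walk:
N0 x:[10,22] y:[6,42] z:[9,71/3] -> hit [10,22], descend [3, 4, 8, 9]
  N3 x:[44/3,20] y:[14,36] z:[40/3,55/3] -> hit [44/3,55/3], descend [2, 7]
    N2 x:[16,20] y:[27,36] z:[44/3,52/3] -> miss, prune
    N7 x:[44/3,17] y:[14,18] z:[40/3,55/3] -> hit [44/3,17] leaf, test {P5@t=44/3, P6(miss)}
  N4 x:[35/3,53/3] y:[6,35] z:[10,41/3] -> hit [35/3,41/3], descend [1, 10]
    N1 x:[35/3,53/3] y:[25,35] z:[12,40/3] -> miss, prune
    N10 x:[37/3,44/3] y:[6,28] z:[10,41/3] -> hit [37/3,41/3] leaf, test {P4(miss), P11(miss)}
  N8 x:[47/3,22] y:[32,42] z:[9,43/3] -> miss, prune
  N9 x:[10,50/3] y:[16,41] z:[53/3,71/3] -> miss, prune

Summary -> nodes [0, 3, 2, 7, 4, 1, 10, 8, 9]; box-tests=9; leaf-entries=2; first=P5

== RESULT ==
[0, 3, 2, 7, 4, 1, 10, 8, 9]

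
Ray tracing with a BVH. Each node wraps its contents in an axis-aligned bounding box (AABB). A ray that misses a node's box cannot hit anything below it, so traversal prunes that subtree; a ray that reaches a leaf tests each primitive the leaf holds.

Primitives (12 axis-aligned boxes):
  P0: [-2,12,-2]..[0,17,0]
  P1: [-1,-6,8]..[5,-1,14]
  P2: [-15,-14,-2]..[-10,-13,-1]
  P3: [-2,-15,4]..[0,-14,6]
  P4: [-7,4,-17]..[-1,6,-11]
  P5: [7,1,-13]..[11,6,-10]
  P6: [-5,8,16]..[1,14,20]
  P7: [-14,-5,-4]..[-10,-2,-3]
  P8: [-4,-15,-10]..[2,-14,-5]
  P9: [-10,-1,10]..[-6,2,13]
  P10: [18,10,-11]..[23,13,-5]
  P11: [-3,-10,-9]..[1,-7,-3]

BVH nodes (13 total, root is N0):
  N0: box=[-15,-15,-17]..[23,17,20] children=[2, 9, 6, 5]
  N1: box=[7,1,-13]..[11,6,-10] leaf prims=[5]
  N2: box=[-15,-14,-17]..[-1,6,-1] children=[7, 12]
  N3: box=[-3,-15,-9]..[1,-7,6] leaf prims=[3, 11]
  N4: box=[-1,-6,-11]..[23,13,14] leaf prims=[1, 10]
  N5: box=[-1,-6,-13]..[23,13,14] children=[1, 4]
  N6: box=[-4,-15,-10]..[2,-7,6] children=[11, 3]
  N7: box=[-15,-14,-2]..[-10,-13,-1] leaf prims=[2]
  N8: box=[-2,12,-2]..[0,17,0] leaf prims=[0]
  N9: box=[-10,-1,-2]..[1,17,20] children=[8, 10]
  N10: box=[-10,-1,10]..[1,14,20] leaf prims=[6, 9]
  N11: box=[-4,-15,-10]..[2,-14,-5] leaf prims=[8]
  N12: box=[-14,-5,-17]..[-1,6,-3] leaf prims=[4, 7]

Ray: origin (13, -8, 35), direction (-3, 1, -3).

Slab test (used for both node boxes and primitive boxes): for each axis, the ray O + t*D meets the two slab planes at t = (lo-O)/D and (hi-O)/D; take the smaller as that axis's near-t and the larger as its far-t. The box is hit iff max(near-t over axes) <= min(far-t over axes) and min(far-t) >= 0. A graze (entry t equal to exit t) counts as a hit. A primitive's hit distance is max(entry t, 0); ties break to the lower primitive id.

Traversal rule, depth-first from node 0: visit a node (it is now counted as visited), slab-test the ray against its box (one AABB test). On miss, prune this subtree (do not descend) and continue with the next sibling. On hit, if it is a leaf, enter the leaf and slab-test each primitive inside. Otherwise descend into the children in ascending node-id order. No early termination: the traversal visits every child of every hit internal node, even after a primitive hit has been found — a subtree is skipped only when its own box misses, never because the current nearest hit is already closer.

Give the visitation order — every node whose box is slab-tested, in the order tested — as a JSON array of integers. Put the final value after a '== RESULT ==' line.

Trace the traversal:
N0 x:[-10/3,28/3] y:[-7,25] z:[5,52/3] -> hit [5,28/3], descend [2, 5, 6, 9]
  N2 x:[14/3,28/3] y:[-6,14] z:[12,52/3] -> miss, prune
  N5 x:[-10/3,14/3] y:[2,21] z:[7,16] -> miss, prune
  N6 x:[11/3,17/3] y:[-7,1] z:[29/3,15] -> miss, prune
  N9 x:[4,23/3] y:[7,25] z:[5,37/3] -> hit [7,23/3], descend [8, 10]
    N8 x:[13/3,5] y:[20,25] z:[35/3,37/3] -> miss, prune
    N10 x:[4,23/3] y:[7,22] z:[5,25/3] -> hit [7,23/3] leaf, test {P6(miss), P9@t=22/3}

order=[0, 2, 5, 6, 9, 8, 10]  |boxes|=7  |leaves|=1  hit=P9

== RESULT ==
[0, 2, 5, 6, 9, 8, 10]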